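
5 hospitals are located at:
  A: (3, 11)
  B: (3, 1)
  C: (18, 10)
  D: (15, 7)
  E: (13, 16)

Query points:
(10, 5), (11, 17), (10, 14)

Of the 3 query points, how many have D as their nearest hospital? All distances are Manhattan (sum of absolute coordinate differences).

(10, 5) — d to each: A:13, B:11, C:13, D:7, E:14 → nearest is D
(11, 17) — d to each: A:14, B:24, C:14, D:14, E:3 → nearest is E
(10, 14) — d to each: A:10, B:20, C:12, D:12, E:5 → nearest is E
1 of the 3 points has D as nearest.

1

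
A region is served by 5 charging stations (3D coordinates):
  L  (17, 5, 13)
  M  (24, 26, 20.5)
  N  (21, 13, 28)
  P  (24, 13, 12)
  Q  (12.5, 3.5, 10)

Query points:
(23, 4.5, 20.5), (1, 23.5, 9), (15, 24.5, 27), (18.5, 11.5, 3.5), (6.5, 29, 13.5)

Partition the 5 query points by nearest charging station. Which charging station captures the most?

M

(23, 4.5, 20.5) — d² to each: L:92.5, M:463.25, N:132.5, P:145.5, Q:221.5 → nearest is L
(1, 23.5, 9) — d² to each: L:614.25, M:667.5, N:871.25, P:648.25, Q:533.25 → nearest is Q
(15, 24.5, 27) — d² to each: L:580.25, M:125.5, N:169.25, P:438.25, Q:736.25 → nearest is M
(18.5, 11.5, 3.5) — d² to each: L:134.75, M:529.5, N:608.75, P:104.75, Q:142.25 → nearest is P
(6.5, 29, 13.5) — d² to each: L:686.5, M:364.25, N:676.5, P:564.5, Q:698.5 → nearest is M
Tally — L:1, M:2, P:1, Q:1. M captures the most (2).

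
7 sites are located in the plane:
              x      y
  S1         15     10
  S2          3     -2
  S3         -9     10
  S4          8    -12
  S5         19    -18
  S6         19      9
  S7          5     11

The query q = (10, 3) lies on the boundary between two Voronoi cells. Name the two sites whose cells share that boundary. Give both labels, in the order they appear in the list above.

S1 and S2

Squared distances from q to each site:
|qS1|² = (10−15)² + (3−10)² = 25 + 49 = 74
|qS2|² = (10−3)² + (3−(-2))² = 49 + 25 = 74
|qS3|² = (10−(-9))² + (3−10)² = 361 + 49 = 410
|qS4|² = (10−8)² + (3−(-12))² = 4 + 225 = 229
|qS5|² = (10−19)² + (3−(-18))² = 81 + 441 = 522
|qS6|² = (10−19)² + (3−9)² = 81 + 36 = 117
|qS7|² = (10−5)² + (3−11)² = 25 + 64 = 89
q is equidistant from S1 and S2 (both at squared distance 74), and every other site is strictly farther — so q lies on the S1–S2 Voronoi edge.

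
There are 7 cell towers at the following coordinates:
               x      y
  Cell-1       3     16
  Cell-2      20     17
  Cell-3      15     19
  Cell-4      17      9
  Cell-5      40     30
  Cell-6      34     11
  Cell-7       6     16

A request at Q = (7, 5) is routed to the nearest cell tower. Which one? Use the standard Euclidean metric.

Squared Euclidean distances:
d²(Q, Cell-1) = (7−3)² + (5−16)² = 16 + 121 = 137
d²(Q, Cell-2) = (7−20)² + (5−17)² = 169 + 144 = 313
d²(Q, Cell-3) = (7−15)² + (5−19)² = 64 + 196 = 260
d²(Q, Cell-4) = (7−17)² + (5−9)² = 100 + 16 = 116
d²(Q, Cell-5) = (7−40)² + (5−30)² = 1089 + 625 = 1714
d²(Q, Cell-6) = (7−34)² + (5−11)² = 729 + 36 = 765
d²(Q, Cell-7) = (7−6)² + (5−16)² = 1 + 121 = 122
Cell-4 is nearest.

Cell-4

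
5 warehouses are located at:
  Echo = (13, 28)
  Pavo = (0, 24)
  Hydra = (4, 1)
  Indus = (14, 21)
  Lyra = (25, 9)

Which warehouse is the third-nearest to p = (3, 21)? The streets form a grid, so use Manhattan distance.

Echo

d(p, Echo) = |3−13| + |21−28| = 10 + 7 = 17
d(p, Pavo) = |3−0| + |21−24| = 3 + 3 = 6
d(p, Hydra) = |3−4| + |21−1| = 1 + 20 = 21
d(p, Indus) = |3−14| + |21−21| = 11 + 0 = 11
d(p, Lyra) = |3−25| + |21−9| = 22 + 12 = 34
Sorted ascending: Pavo, Indus, Echo, Hydra, … — the third-nearest is Echo.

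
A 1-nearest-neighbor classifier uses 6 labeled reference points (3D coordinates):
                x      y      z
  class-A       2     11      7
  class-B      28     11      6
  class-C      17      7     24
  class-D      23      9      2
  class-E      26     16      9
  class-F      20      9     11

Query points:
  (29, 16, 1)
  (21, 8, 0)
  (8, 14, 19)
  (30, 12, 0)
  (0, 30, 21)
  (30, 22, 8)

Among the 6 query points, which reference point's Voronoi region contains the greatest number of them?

class-B

(29, 16, 1) — d² to each: class-A:790, class-B:51, class-C:754, class-D:86, class-E:73, class-F:230 → nearest is class-B
(21, 8, 0) — d² to each: class-A:419, class-B:94, class-C:593, class-D:9, class-E:170, class-F:123 → nearest is class-D
(8, 14, 19) — d² to each: class-A:189, class-B:578, class-C:155, class-D:539, class-E:428, class-F:233 → nearest is class-C
(30, 12, 0) — d² to each: class-A:834, class-B:41, class-C:770, class-D:62, class-E:113, class-F:230 → nearest is class-B
(0, 30, 21) — d² to each: class-A:561, class-B:1370, class-C:827, class-D:1331, class-E:1016, class-F:941 → nearest is class-A
(30, 22, 8) — d² to each: class-A:906, class-B:129, class-C:650, class-D:254, class-E:53, class-F:278 → nearest is class-E
Tally — class-A:1, class-B:2, class-C:1, class-D:1, class-E:1. class-B captures the most (2).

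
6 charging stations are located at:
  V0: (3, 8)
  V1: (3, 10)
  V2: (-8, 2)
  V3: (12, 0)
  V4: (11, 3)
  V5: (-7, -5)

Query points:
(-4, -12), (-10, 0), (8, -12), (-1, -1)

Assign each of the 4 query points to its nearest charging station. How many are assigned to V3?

(-4, -12) — d² to each: V0:449, V1:533, V2:212, V3:400, V4:450, V5:58 → nearest is V5
(-10, 0) — d² to each: V0:233, V1:269, V2:8, V3:484, V4:450, V5:34 → nearest is V2
(8, -12) — d² to each: V0:425, V1:509, V2:452, V3:160, V4:234, V5:274 → nearest is V3
(-1, -1) — d² to each: V0:97, V1:137, V2:58, V3:170, V4:160, V5:52 → nearest is V5
1 of the 4 points has V3 as nearest.

1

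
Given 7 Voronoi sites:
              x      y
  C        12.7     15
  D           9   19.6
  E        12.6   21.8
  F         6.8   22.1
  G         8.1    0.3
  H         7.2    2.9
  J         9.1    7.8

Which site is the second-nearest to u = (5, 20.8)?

D

Since √ is increasing, it suffices to compare squared distances:
|uC|² = 59.29 + 33.64 = 92.93
|uD|² = 16 + 1.44 = 17.44
|uE|² = 57.76 + 1 = 58.76
|uF|² = 3.24 + 1.69 = 4.93
|uG|² = 9.61 + 420.25 = 429.86
|uH|² = 4.84 + 320.41 = 325.25
|uJ|² = 16.81 + 169 = 185.81
Sorted ascending: F, D, E, … — the second-nearest is D.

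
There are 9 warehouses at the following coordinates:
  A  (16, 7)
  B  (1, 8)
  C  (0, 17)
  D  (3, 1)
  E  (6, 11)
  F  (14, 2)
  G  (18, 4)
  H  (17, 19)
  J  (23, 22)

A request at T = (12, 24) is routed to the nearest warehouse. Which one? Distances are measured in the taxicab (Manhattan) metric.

d(T,A) = 4 + 17 = 21
d(T,B) = 11 + 16 = 27
d(T,C) = 12 + 7 = 19
d(T,D) = 9 + 23 = 32
d(T,E) = 6 + 13 = 19
d(T,F) = 2 + 22 = 24
d(T,G) = 6 + 20 = 26
d(T,H) = 5 + 5 = 10
d(T,J) = 11 + 2 = 13
H is nearest.

H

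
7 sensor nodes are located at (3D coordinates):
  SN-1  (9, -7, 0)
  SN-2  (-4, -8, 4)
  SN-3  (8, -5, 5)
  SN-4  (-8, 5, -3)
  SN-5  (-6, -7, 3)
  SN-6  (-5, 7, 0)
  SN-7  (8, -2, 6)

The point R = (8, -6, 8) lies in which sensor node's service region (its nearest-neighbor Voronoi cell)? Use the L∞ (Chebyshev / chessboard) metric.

SN-3

d(R, SN-1) = max(1, 1, 8) = 8
d(R, SN-2) = max(12, 2, 4) = 12
d(R, SN-3) = max(0, 1, 3) = 3
d(R, SN-4) = max(16, 11, 11) = 16
d(R, SN-5) = max(14, 1, 5) = 14
d(R, SN-6) = max(13, 13, 8) = 13
d(R, SN-7) = max(0, 4, 2) = 4
SN-3 is nearest.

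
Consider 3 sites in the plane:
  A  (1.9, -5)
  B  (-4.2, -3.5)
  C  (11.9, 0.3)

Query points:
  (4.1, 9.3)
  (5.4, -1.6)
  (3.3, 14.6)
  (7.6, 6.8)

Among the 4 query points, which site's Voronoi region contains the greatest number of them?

C

(4.1, 9.3) — d² to each: A:209.33, B:232.73, C:141.84 → nearest is C
(5.4, -1.6) — d² to each: A:23.81, B:95.77, C:45.86 → nearest is A
(3.3, 14.6) — d² to each: A:386.12, B:383.86, C:278.45 → nearest is C
(7.6, 6.8) — d² to each: A:171.73, B:245.33, C:60.74 → nearest is C
Tally — A:1, C:3. C captures the most (3).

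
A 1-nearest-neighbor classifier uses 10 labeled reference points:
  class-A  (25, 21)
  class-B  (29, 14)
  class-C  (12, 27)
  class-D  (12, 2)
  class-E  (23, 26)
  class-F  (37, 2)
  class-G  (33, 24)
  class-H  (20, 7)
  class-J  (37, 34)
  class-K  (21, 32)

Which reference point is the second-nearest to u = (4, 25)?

class-K

Compare squared distances (the ordering matches that of the actual distances):
d²(u, class-A) = (4−25)² + (25−21)² = 441 + 16 = 457
d²(u, class-B) = (4−29)² + (25−14)² = 625 + 121 = 746
d²(u, class-C) = (4−12)² + (25−27)² = 64 + 4 = 68
d²(u, class-D) = (4−12)² + (25−2)² = 64 + 529 = 593
d²(u, class-E) = (4−23)² + (25−26)² = 361 + 1 = 362
d²(u, class-F) = (4−37)² + (25−2)² = 1089 + 529 = 1618
d²(u, class-G) = (4−33)² + (25−24)² = 841 + 1 = 842
d²(u, class-H) = (4−20)² + (25−7)² = 256 + 324 = 580
d²(u, class-J) = (4−37)² + (25−34)² = 1089 + 81 = 1170
d²(u, class-K) = (4−21)² + (25−32)² = 289 + 49 = 338
Sorted ascending: class-C, class-K, class-E, … — the second-nearest is class-K.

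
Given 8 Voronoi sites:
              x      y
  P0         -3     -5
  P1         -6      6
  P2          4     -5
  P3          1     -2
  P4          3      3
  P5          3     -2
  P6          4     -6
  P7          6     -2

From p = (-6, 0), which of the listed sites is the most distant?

P7

Since √ is increasing, it suffices to compare squared distances:
|pP0|² = (-6−(-3))² + (0−(-5))² = 9 + 25 = 34
|pP1|² = (-6−(-6))² + (0−6)² = 0 + 36 = 36
|pP2|² = (-6−4)² + (0−(-5))² = 100 + 25 = 125
|pP3|² = (-6−1)² + (0−(-2))² = 49 + 4 = 53
|pP4|² = (-6−3)² + (0−3)² = 81 + 9 = 90
|pP5|² = (-6−3)² + (0−(-2))² = 81 + 4 = 85
|pP6|² = (-6−4)² + (0−(-6))² = 100 + 36 = 136
|pP7|² = (-6−6)² + (0−(-2))² = 144 + 4 = 148
The largest is to P7.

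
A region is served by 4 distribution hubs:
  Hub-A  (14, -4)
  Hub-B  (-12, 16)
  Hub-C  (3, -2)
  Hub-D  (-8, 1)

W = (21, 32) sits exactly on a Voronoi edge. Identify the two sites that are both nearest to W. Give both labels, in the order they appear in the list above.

Hub-A and Hub-B

Squared distances from W to each site:
d²(W, Hub-A) = (21−14)² + (32−(-4))² = 49 + 1296 = 1345
d²(W, Hub-B) = (21−(-12))² + (32−16)² = 1089 + 256 = 1345
d²(W, Hub-C) = (21−3)² + (32−(-2))² = 324 + 1156 = 1480
d²(W, Hub-D) = (21−(-8))² + (32−1)² = 841 + 961 = 1802
W is equidistant from Hub-A and Hub-B (both at squared distance 1345), and every other site is strictly farther — so W lies on the Hub-A–Hub-B Voronoi edge.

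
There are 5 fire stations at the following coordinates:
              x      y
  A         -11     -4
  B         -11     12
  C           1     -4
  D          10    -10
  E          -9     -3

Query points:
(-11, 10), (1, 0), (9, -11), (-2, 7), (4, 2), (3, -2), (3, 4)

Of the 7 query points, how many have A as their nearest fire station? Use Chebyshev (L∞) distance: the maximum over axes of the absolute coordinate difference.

0

(-11, 10) — d to each: A:14, B:2, C:14, D:21, E:13 → nearest is B
(1, 0) — d to each: A:12, B:12, C:4, D:10, E:10 → nearest is C
(9, -11) — d to each: A:20, B:23, C:8, D:1, E:18 → nearest is D
(-2, 7) — d to each: A:11, B:9, C:11, D:17, E:10 → nearest is B
(4, 2) — d to each: A:15, B:15, C:6, D:12, E:13 → nearest is C
(3, -2) — d to each: A:14, B:14, C:2, D:8, E:12 → nearest is C
(3, 4) — d to each: A:14, B:14, C:8, D:14, E:12 → nearest is C
0 of the 7 points have A as nearest.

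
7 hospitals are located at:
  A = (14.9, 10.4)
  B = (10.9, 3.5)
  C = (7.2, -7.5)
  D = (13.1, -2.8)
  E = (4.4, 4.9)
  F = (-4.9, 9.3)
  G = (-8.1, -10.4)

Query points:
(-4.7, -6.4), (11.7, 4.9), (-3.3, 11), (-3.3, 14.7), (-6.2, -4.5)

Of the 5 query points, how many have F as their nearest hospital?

(-4.7, -6.4) — d² to each: A:666.4, B:341.37, C:142.82, D:329.8, E:210.5, F:246.53, G:27.56 → nearest is G
(11.7, 4.9) — d² to each: A:40.49, B:2.6, C:174.01, D:61.25, E:53.29, F:294.92, G:626.13 → nearest is B
(-3.3, 11) — d² to each: A:331.6, B:257.89, C:452.5, D:459.4, E:96.5, F:5.45, G:481 → nearest is F
(-3.3, 14.7) — d² to each: A:349.73, B:327.08, C:603.09, D:575.21, E:155.33, F:31.72, G:653.05 → nearest is F
(-6.2, -4.5) — d² to each: A:667.22, B:356.41, C:188.56, D:375.38, E:200.72, F:192.13, G:38.42 → nearest is G
2 of the 5 points have F as nearest.

2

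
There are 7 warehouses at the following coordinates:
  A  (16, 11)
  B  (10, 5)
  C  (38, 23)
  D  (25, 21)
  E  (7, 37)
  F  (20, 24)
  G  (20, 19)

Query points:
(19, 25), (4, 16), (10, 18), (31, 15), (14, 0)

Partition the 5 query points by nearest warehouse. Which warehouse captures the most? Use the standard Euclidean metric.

(19, 25) — d² to each: A:205, B:481, C:365, D:52, E:288, F:2, G:37 → nearest is F
(4, 16) — d² to each: A:169, B:157, C:1205, D:466, E:450, F:320, G:265 → nearest is B
(10, 18) — d² to each: A:85, B:169, C:809, D:234, E:370, F:136, G:101 → nearest is A
(31, 15) — d² to each: A:241, B:541, C:113, D:72, E:1060, F:202, G:137 → nearest is D
(14, 0) — d² to each: A:125, B:41, C:1105, D:562, E:1418, F:612, G:397 → nearest is B
Tally — A:1, B:2, D:1, F:1. B captures the most (2).

B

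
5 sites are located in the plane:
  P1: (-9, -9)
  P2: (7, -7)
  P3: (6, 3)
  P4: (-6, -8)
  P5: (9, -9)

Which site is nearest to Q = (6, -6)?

Since √ is increasing, it suffices to compare squared distances:
|QP1|² = (6−(-9))² + (-6−(-9))² = 225 + 9 = 234
|QP2|² = (6−7)² + (-6−(-7))² = 1 + 1 = 2
|QP3|² = (6−6)² + (-6−3)² = 0 + 81 = 81
|QP4|² = (6−(-6))² + (-6−(-8))² = 144 + 4 = 148
|QP5|² = (6−9)² + (-6−(-9))² = 9 + 9 = 18
P2 is nearest.

P2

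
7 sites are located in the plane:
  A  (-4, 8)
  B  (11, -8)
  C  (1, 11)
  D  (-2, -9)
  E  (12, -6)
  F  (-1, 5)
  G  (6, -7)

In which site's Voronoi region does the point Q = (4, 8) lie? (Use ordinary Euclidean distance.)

C

Compare squared distances (the ordering matches that of the actual distances):
|QA|² = (4−(-4))² + (8−8)² = 64 + 0 = 64
|QB|² = (4−11)² + (8−(-8))² = 49 + 256 = 305
|QC|² = (4−1)² + (8−11)² = 9 + 9 = 18
|QD|² = (4−(-2))² + (8−(-9))² = 36 + 289 = 325
|QE|² = (4−12)² + (8−(-6))² = 64 + 196 = 260
|QF|² = (4−(-1))² + (8−5)² = 25 + 9 = 34
|QG|² = (4−6)² + (8−(-7))² = 4 + 225 = 229
The smallest is to C, so Q lies in the Voronoi region of C.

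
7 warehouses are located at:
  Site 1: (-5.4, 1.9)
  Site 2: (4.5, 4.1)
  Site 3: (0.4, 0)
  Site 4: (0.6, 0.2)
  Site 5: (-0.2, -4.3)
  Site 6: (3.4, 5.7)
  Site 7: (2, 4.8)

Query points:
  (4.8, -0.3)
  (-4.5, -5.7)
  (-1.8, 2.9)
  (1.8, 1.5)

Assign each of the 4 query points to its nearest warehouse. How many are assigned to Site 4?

3

(4.8, -0.3) — d² to each: Site 1:108.88, Site 2:19.45, Site 3:19.45, Site 4:17.89, Site 5:41, Site 6:37.96, Site 7:33.85 → nearest is Site 4
(-4.5, -5.7) — d² to each: Site 1:58.57, Site 2:177.04, Site 3:56.5, Site 4:60.82, Site 5:20.45, Site 6:192.37, Site 7:152.5 → nearest is Site 5
(-1.8, 2.9) — d² to each: Site 1:13.96, Site 2:41.13, Site 3:13.25, Site 4:13.05, Site 5:54.4, Site 6:34.88, Site 7:18.05 → nearest is Site 4
(1.8, 1.5) — d² to each: Site 1:52, Site 2:14.05, Site 3:4.21, Site 4:3.13, Site 5:37.64, Site 6:20.2, Site 7:10.93 → nearest is Site 4
3 of the 4 points have Site 4 as nearest.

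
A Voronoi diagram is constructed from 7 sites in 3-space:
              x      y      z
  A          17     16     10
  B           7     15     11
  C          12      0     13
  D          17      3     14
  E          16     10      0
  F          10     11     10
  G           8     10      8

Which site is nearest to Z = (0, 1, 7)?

Since √ is increasing, it suffices to compare squared distances:
|ZA|² = (0−17)² + (1−16)² + (7−10)² = 289 + 225 + 9 = 523
|ZB|² = (0−7)² + (1−15)² + (7−11)² = 49 + 196 + 16 = 261
|ZC|² = (0−12)² + (1−0)² + (7−13)² = 144 + 1 + 36 = 181
|ZD|² = (0−17)² + (1−3)² + (7−14)² = 289 + 4 + 49 = 342
|ZE|² = (0−16)² + (1−10)² + (7−0)² = 256 + 81 + 49 = 386
|ZF|² = (0−10)² + (1−11)² + (7−10)² = 100 + 100 + 9 = 209
|ZG|² = (0−8)² + (1−10)² + (7−8)² = 64 + 81 + 1 = 146
G is nearest.

G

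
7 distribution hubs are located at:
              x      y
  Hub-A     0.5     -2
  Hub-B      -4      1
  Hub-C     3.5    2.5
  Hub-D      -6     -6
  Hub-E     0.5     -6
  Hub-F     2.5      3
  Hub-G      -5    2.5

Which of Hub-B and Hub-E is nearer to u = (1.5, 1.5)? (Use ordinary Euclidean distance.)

Hub-B

Compare squared distances:
d²(u, Hub-B) = (1.5−(-4))² + (1.5−1)² = 30.25 + 0.25 = 30.5
d²(u, Hub-E) = (1.5−0.5)² + (1.5−(-6))² = 1 + 56.25 = 57.25
30.5 < 57.25, so Hub-B is closer.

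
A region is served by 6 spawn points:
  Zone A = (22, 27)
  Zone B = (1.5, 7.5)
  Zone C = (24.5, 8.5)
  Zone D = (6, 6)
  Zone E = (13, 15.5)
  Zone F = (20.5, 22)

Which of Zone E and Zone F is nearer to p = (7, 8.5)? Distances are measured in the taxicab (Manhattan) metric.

Zone E

d(p, Zone E) = |7−13| + |8.5−15.5| = 6 + 7 = 13
d(p, Zone F) = |7−20.5| + |8.5−22| = 13.5 + 13.5 = 27
13 < 27, so Zone E is closer.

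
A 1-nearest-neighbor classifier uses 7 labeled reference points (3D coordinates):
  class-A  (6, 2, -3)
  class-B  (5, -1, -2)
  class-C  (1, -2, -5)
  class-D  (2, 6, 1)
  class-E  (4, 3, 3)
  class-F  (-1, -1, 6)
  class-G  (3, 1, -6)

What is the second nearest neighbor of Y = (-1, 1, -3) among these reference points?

Squared Euclidean distances:
d²(Y, class-A) = (-1−6)² + (1−2)² + (-3−(-3))² = 49 + 1 + 0 = 50
d²(Y, class-B) = (-1−5)² + (1−(-1))² + (-3−(-2))² = 36 + 4 + 1 = 41
d²(Y, class-C) = (-1−1)² + (1−(-2))² + (-3−(-5))² = 4 + 9 + 4 = 17
d²(Y, class-D) = (-1−2)² + (1−6)² + (-3−1)² = 9 + 25 + 16 = 50
d²(Y, class-E) = (-1−4)² + (1−3)² + (-3−3)² = 25 + 4 + 36 = 65
d²(Y, class-F) = (-1−(-1))² + (1−(-1))² + (-3−6)² = 0 + 4 + 81 = 85
d²(Y, class-G) = (-1−3)² + (1−1)² + (-3−(-6))² = 16 + 0 + 9 = 25
Sorted ascending: class-C, class-G, class-B, … — the second-nearest is class-G.

class-G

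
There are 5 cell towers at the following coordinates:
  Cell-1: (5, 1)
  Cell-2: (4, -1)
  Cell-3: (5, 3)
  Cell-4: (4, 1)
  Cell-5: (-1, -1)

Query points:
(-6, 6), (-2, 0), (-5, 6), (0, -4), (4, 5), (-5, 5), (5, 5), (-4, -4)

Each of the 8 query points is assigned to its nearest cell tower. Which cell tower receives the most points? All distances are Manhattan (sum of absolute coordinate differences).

Cell-5

(-6, 6) — d to each: Cell-1:16, Cell-2:17, Cell-3:14, Cell-4:15, Cell-5:12 → nearest is Cell-5
(-2, 0) — d to each: Cell-1:8, Cell-2:7, Cell-3:10, Cell-4:7, Cell-5:2 → nearest is Cell-5
(-5, 6) — d to each: Cell-1:15, Cell-2:16, Cell-3:13, Cell-4:14, Cell-5:11 → nearest is Cell-5
(0, -4) — d to each: Cell-1:10, Cell-2:7, Cell-3:12, Cell-4:9, Cell-5:4 → nearest is Cell-5
(4, 5) — d to each: Cell-1:5, Cell-2:6, Cell-3:3, Cell-4:4, Cell-5:11 → nearest is Cell-3
(-5, 5) — d to each: Cell-1:14, Cell-2:15, Cell-3:12, Cell-4:13, Cell-5:10 → nearest is Cell-5
(5, 5) — d to each: Cell-1:4, Cell-2:7, Cell-3:2, Cell-4:5, Cell-5:12 → nearest is Cell-3
(-4, -4) — d to each: Cell-1:14, Cell-2:11, Cell-3:16, Cell-4:13, Cell-5:6 → nearest is Cell-5
Tally — Cell-3:2, Cell-5:6. Cell-5 captures the most (6).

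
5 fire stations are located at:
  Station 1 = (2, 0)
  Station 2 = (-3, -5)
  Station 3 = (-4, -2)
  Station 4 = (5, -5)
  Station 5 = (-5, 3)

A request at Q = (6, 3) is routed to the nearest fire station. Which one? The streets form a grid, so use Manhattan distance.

Station 1

d(Q, Station 1) = |6−2| + |3−0| = 4 + 3 = 7
d(Q, Station 2) = |6−(-3)| + |3−(-5)| = 9 + 8 = 17
d(Q, Station 3) = |6−(-4)| + |3−(-2)| = 10 + 5 = 15
d(Q, Station 4) = |6−5| + |3−(-5)| = 1 + 8 = 9
d(Q, Station 5) = |6−(-5)| + |3−3| = 11 + 0 = 11
Minimum is at Station 1.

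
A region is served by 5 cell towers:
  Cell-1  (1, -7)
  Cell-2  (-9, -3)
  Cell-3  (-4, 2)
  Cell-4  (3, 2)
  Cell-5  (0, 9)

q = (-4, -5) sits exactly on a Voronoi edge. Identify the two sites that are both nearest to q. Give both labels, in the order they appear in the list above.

Squared distances from q to each site:
d²(q, Cell-1) = (-4−1)² + (-5−(-7))² = 25 + 4 = 29
d²(q, Cell-2) = (-4−(-9))² + (-5−(-3))² = 25 + 4 = 29
d²(q, Cell-3) = (-4−(-4))² + (-5−2)² = 0 + 49 = 49
d²(q, Cell-4) = (-4−3)² + (-5−2)² = 49 + 49 = 98
d²(q, Cell-5) = (-4−0)² + (-5−9)² = 16 + 196 = 212
q is equidistant from Cell-1 and Cell-2 (both at squared distance 29), and every other site is strictly farther — so q lies on the Cell-1–Cell-2 Voronoi edge.

Cell-1 and Cell-2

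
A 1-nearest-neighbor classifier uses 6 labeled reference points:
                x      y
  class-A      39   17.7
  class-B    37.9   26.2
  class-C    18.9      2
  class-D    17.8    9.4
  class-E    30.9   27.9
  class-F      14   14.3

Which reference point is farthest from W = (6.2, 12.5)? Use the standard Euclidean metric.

class-B

Since √ is increasing, it suffices to compare squared distances:
d²(W, class-A) = (6.2−39)² + (12.5−17.7)² = 1075.84 + 27.04 = 1102.88
d²(W, class-B) = (6.2−37.9)² + (12.5−26.2)² = 1004.89 + 187.69 = 1192.58
d²(W, class-C) = (6.2−18.9)² + (12.5−2)² = 161.29 + 110.25 = 271.54
d²(W, class-D) = (6.2−17.8)² + (12.5−9.4)² = 134.56 + 9.61 = 144.17
d²(W, class-E) = (6.2−30.9)² + (12.5−27.9)² = 610.09 + 237.16 = 847.25
d²(W, class-F) = (6.2−14)² + (12.5−14.3)² = 60.84 + 3.24 = 64.08
The largest is to class-B.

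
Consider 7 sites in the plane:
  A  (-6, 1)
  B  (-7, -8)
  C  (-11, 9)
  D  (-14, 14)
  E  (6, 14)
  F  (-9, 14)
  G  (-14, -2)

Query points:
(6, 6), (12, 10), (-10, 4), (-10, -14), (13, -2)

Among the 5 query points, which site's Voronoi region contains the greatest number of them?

(6, 6) — d² to each: A:169, B:365, C:298, D:464, E:64, F:289, G:464 → nearest is E
(12, 10) — d² to each: A:405, B:685, C:530, D:692, E:52, F:457, G:820 → nearest is E
(-10, 4) — d² to each: A:25, B:153, C:26, D:116, E:356, F:101, G:52 → nearest is A
(-10, -14) — d² to each: A:241, B:45, C:530, D:800, E:1040, F:785, G:160 → nearest is B
(13, -2) — d² to each: A:370, B:436, C:697, D:985, E:305, F:740, G:729 → nearest is E
Tally — A:1, B:1, E:3. E captures the most (3).

E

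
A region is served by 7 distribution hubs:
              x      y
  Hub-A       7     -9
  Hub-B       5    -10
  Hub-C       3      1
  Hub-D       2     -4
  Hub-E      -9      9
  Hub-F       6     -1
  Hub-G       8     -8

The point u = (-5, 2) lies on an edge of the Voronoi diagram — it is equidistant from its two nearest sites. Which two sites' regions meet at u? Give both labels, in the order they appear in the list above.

Hub-C and Hub-E

Squared distances from u to each site:
d²(u, Hub-A) = (-5−7)² + (2−(-9))² = 144 + 121 = 265
d²(u, Hub-B) = (-5−5)² + (2−(-10))² = 100 + 144 = 244
d²(u, Hub-C) = (-5−3)² + (2−1)² = 64 + 1 = 65
d²(u, Hub-D) = (-5−2)² + (2−(-4))² = 49 + 36 = 85
d²(u, Hub-E) = (-5−(-9))² + (2−9)² = 16 + 49 = 65
d²(u, Hub-F) = (-5−6)² + (2−(-1))² = 121 + 9 = 130
d²(u, Hub-G) = (-5−8)² + (2−(-8))² = 169 + 100 = 269
u is equidistant from Hub-C and Hub-E (both at squared distance 65), and every other site is strictly farther — so u lies on the Hub-C–Hub-E Voronoi edge.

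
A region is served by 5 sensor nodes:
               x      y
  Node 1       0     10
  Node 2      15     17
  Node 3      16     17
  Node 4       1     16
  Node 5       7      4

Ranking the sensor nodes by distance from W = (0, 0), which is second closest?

Squared Euclidean distances:
d²(W, Node 1) = 0 + 100 = 100
d²(W, Node 2) = 225 + 289 = 514
d²(W, Node 3) = 256 + 289 = 545
d²(W, Node 4) = 1 + 256 = 257
d²(W, Node 5) = 49 + 16 = 65
Sorted ascending: Node 5, Node 1, Node 4, … — the second-nearest is Node 1.

Node 1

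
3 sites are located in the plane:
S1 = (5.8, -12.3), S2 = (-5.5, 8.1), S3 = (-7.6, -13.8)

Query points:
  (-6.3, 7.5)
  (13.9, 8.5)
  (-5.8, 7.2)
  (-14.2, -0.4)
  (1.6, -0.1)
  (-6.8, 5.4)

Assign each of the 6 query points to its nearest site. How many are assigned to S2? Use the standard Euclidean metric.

(-6.3, 7.5) — d² to each: S1:538.45, S2:1, S3:455.38 → nearest is S2
(13.9, 8.5) — d² to each: S1:498.25, S2:376.52, S3:959.54 → nearest is S2
(-5.8, 7.2) — d² to each: S1:514.81, S2:0.9, S3:444.24 → nearest is S2
(-14.2, -0.4) — d² to each: S1:541.61, S2:147.94, S3:223.12 → nearest is S2
(1.6, -0.1) — d² to each: S1:166.48, S2:117.65, S3:272.33 → nearest is S2
(-6.8, 5.4) — d² to each: S1:472.05, S2:8.98, S3:369.28 → nearest is S2
6 of the 6 points have S2 as nearest.

6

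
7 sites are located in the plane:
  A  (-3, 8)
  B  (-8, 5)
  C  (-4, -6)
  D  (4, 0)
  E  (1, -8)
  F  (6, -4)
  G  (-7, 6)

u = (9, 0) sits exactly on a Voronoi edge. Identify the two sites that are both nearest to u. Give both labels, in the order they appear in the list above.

Squared distances from u to each site:
|uA|² = (9−(-3))² + (0−8)² = 144 + 64 = 208
|uB|² = (9−(-8))² + (0−5)² = 289 + 25 = 314
|uC|² = (9−(-4))² + (0−(-6))² = 169 + 36 = 205
|uD|² = (9−4)² + (0−0)² = 25 + 0 = 25
|uE|² = (9−1)² + (0−(-8))² = 64 + 64 = 128
|uF|² = (9−6)² + (0−(-4))² = 9 + 16 = 25
|uG|² = (9−(-7))² + (0−6)² = 256 + 36 = 292
u is equidistant from D and F (both at squared distance 25), and every other site is strictly farther — so u lies on the D–F Voronoi edge.

D and F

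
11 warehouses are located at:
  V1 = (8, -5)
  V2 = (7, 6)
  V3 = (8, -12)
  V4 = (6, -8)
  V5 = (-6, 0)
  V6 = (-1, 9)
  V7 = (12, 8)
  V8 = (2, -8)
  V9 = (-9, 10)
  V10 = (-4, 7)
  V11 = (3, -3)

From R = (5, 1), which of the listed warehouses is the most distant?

V9

Compare squared distances (the ordering matches that of the actual distances):
|RV1|² = (5−8)² + (1−(-5))² = 9 + 36 = 45
|RV2|² = (5−7)² + (1−6)² = 4 + 25 = 29
|RV3|² = (5−8)² + (1−(-12))² = 9 + 169 = 178
|RV4|² = (5−6)² + (1−(-8))² = 1 + 81 = 82
|RV5|² = (5−(-6))² + (1−0)² = 121 + 1 = 122
|RV6|² = (5−(-1))² + (1−9)² = 36 + 64 = 100
|RV7|² = (5−12)² + (1−8)² = 49 + 49 = 98
|RV8|² = (5−2)² + (1−(-8))² = 9 + 81 = 90
|RV9|² = (5−(-9))² + (1−10)² = 196 + 81 = 277
d²(R, V10) = (5−(-4))² + (1−7)² = 81 + 36 = 117
d²(R, V11) = (5−3)² + (1−(-3))² = 4 + 16 = 20
The largest is to V9.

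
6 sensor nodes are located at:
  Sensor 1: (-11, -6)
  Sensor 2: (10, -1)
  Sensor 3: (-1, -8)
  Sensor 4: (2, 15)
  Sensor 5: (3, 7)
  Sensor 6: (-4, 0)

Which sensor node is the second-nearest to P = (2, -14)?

Sensor 6

Since √ is increasing, it suffices to compare squared distances:
d²(P, Sensor 1) = (2−(-11))² + (-14−(-6))² = 169 + 64 = 233
d²(P, Sensor 2) = (2−10)² + (-14−(-1))² = 64 + 169 = 233
d²(P, Sensor 3) = (2−(-1))² + (-14−(-8))² = 9 + 36 = 45
d²(P, Sensor 4) = (2−2)² + (-14−15)² = 0 + 841 = 841
d²(P, Sensor 5) = (2−3)² + (-14−7)² = 1 + 441 = 442
d²(P, Sensor 6) = (2−(-4))² + (-14−0)² = 36 + 196 = 232
Sorted ascending: Sensor 3, Sensor 6, Sensor 1, … — the second-nearest is Sensor 6.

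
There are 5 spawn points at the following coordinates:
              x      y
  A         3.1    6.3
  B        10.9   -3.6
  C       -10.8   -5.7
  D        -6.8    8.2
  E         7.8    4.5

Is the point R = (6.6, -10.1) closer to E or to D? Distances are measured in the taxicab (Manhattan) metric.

d(R,E) = |6.6−7.8| + |-10.1−4.5| = 1.2 + 14.6 = 15.8
d(R,D) = |6.6−(-6.8)| + |-10.1−8.2| = 13.4 + 18.3 = 31.7
15.8 < 31.7, so E is closer.

E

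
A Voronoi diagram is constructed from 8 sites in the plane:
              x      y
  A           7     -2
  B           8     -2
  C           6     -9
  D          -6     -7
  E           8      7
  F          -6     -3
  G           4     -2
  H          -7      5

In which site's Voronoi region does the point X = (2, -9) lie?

C

Squared Euclidean distances:
|XA|² = 25 + 49 = 74
|XB|² = 36 + 49 = 85
|XC|² = 16 + 0 = 16
|XD|² = 64 + 4 = 68
|XE|² = 36 + 256 = 292
|XF|² = 64 + 36 = 100
|XG|² = 4 + 49 = 53
|XH|² = 81 + 196 = 277
The smallest is to C, so X lies in the Voronoi region of C.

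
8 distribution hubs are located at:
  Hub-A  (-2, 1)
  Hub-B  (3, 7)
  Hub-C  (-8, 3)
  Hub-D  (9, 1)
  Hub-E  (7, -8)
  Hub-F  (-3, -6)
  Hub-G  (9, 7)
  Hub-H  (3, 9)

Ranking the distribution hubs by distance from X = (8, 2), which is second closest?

Hub-G

Compare squared distances (the ordering matches that of the actual distances):
d²(X, Hub-A) = (8−(-2))² + (2−1)² = 100 + 1 = 101
d²(X, Hub-B) = (8−3)² + (2−7)² = 25 + 25 = 50
d²(X, Hub-C) = (8−(-8))² + (2−3)² = 256 + 1 = 257
d²(X, Hub-D) = (8−9)² + (2−1)² = 1 + 1 = 2
d²(X, Hub-E) = (8−7)² + (2−(-8))² = 1 + 100 = 101
d²(X, Hub-F) = (8−(-3))² + (2−(-6))² = 121 + 64 = 185
d²(X, Hub-G) = (8−9)² + (2−7)² = 1 + 25 = 26
d²(X, Hub-H) = (8−3)² + (2−9)² = 25 + 49 = 74
Sorted ascending: Hub-D, Hub-G, Hub-B, … — the second-nearest is Hub-G.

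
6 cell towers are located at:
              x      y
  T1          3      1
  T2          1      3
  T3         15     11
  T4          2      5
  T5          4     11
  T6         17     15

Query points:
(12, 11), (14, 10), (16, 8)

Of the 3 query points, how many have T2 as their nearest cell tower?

0

(12, 11) — d² to each: T1:181, T2:185, T3:9, T4:136, T5:64, T6:41 → nearest is T3
(14, 10) — d² to each: T1:202, T2:218, T3:2, T4:169, T5:101, T6:34 → nearest is T3
(16, 8) — d² to each: T1:218, T2:250, T3:10, T4:205, T5:153, T6:50 → nearest is T3
0 of the 3 points have T2 as nearest.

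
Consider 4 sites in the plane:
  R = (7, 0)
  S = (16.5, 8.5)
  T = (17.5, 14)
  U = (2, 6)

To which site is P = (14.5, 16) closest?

Since √ is increasing, it suffices to compare squared distances:
|PR|² = (14.5−7)² + (16−0)² = 56.25 + 256 = 312.25
|PS|² = (14.5−16.5)² + (16−8.5)² = 4 + 56.25 = 60.25
|PT|² = (14.5−17.5)² + (16−14)² = 9 + 4 = 13
|PU|² = (14.5−2)² + (16−6)² = 156.25 + 100 = 256.25
T is nearest.

T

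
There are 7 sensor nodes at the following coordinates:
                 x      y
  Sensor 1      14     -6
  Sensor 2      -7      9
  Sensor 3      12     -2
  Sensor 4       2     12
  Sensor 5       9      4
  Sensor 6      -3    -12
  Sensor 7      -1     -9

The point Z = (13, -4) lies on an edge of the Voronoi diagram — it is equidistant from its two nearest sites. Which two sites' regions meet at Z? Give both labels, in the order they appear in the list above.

Sensor 1 and Sensor 3

Squared distances from Z to each site:
d²(Z, Sensor 1) = (13−14)² + (-4−(-6))² = 1 + 4 = 5
d²(Z, Sensor 2) = (13−(-7))² + (-4−9)² = 400 + 169 = 569
d²(Z, Sensor 3) = (13−12)² + (-4−(-2))² = 1 + 4 = 5
d²(Z, Sensor 4) = (13−2)² + (-4−12)² = 121 + 256 = 377
d²(Z, Sensor 5) = (13−9)² + (-4−4)² = 16 + 64 = 80
d²(Z, Sensor 6) = (13−(-3))² + (-4−(-12))² = 256 + 64 = 320
d²(Z, Sensor 7) = (13−(-1))² + (-4−(-9))² = 196 + 25 = 221
Z is equidistant from Sensor 1 and Sensor 3 (both at squared distance 5), and every other site is strictly farther — so Z lies on the Sensor 1–Sensor 3 Voronoi edge.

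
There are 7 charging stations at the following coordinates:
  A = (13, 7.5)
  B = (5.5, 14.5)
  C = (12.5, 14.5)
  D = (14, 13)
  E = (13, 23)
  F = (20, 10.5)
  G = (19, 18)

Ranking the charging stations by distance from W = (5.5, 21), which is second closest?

E

Since √ is increasing, it suffices to compare squared distances:
|WA|² = (5.5−13)² + (21−7.5)² = 56.25 + 182.25 = 238.5
|WB|² = (5.5−5.5)² + (21−14.5)² = 0 + 42.25 = 42.25
|WC|² = (5.5−12.5)² + (21−14.5)² = 49 + 42.25 = 91.25
|WD|² = (5.5−14)² + (21−13)² = 72.25 + 64 = 136.25
|WE|² = (5.5−13)² + (21−23)² = 56.25 + 4 = 60.25
|WF|² = (5.5−20)² + (21−10.5)² = 210.25 + 110.25 = 320.5
|WG|² = (5.5−19)² + (21−18)² = 182.25 + 9 = 191.25
Sorted ascending: B, E, C, … — the second-nearest is E.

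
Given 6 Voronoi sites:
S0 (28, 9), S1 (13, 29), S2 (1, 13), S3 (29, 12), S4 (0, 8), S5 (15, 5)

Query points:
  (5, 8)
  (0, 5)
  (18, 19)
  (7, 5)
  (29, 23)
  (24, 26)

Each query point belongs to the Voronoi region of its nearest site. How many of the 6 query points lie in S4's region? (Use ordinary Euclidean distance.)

(5, 8) — d² to each: S0:530, S1:505, S2:41, S3:592, S4:25, S5:109 → nearest is S4
(0, 5) — d² to each: S0:800, S1:745, S2:65, S3:890, S4:9, S5:225 → nearest is S4
(18, 19) — d² to each: S0:200, S1:125, S2:325, S3:170, S4:445, S5:205 → nearest is S1
(7, 5) — d² to each: S0:457, S1:612, S2:100, S3:533, S4:58, S5:64 → nearest is S4
(29, 23) — d² to each: S0:197, S1:292, S2:884, S3:121, S4:1066, S5:520 → nearest is S3
(24, 26) — d² to each: S0:305, S1:130, S2:698, S3:221, S4:900, S5:522 → nearest is S1
3 of the 6 points have S4 as nearest.

3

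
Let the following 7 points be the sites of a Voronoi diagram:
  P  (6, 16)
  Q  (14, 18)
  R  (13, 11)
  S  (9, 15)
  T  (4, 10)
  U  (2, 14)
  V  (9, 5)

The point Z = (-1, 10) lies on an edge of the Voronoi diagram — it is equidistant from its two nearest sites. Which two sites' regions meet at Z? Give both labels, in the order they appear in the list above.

Squared distances from Z to each site:
|ZP|² = (-1−6)² + (10−16)² = 49 + 36 = 85
|ZQ|² = (-1−14)² + (10−18)² = 225 + 64 = 289
|ZR|² = (-1−13)² + (10−11)² = 196 + 1 = 197
|ZS|² = (-1−9)² + (10−15)² = 100 + 25 = 125
|ZT|² = (-1−4)² + (10−10)² = 25 + 0 = 25
|ZU|² = (-1−2)² + (10−14)² = 9 + 16 = 25
|ZV|² = (-1−9)² + (10−5)² = 100 + 25 = 125
Z is equidistant from T and U (both at squared distance 25), and every other site is strictly farther — so Z lies on the T–U Voronoi edge.

T and U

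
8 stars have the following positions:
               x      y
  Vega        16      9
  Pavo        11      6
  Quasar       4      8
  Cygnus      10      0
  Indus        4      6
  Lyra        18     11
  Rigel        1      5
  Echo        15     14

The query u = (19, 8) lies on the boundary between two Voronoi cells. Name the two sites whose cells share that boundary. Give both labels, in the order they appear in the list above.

Vega and Lyra

Squared distances from u to each site:
d²(u, Vega) = (19−16)² + (8−9)² = 9 + 1 = 10
d²(u, Pavo) = (19−11)² + (8−6)² = 64 + 4 = 68
d²(u, Quasar) = (19−4)² + (8−8)² = 225 + 0 = 225
d²(u, Cygnus) = (19−10)² + (8−0)² = 81 + 64 = 145
d²(u, Indus) = (19−4)² + (8−6)² = 225 + 4 = 229
d²(u, Lyra) = (19−18)² + (8−11)² = 1 + 9 = 10
d²(u, Rigel) = (19−1)² + (8−5)² = 324 + 9 = 333
d²(u, Echo) = (19−15)² + (8−14)² = 16 + 36 = 52
u is equidistant from Vega and Lyra (both at squared distance 10), and every other site is strictly farther — so u lies on the Vega–Lyra Voronoi edge.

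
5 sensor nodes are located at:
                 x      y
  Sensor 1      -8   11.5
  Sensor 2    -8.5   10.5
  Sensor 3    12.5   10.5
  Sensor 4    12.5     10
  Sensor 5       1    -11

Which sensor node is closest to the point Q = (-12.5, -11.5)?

Sensor 5

Compare squared distances (the ordering matches that of the actual distances):
d²(Q, Sensor 1) = (-12.5−(-8))² + (-11.5−11.5)² = 20.25 + 529 = 549.25
d²(Q, Sensor 2) = (-12.5−(-8.5))² + (-11.5−10.5)² = 16 + 484 = 500
d²(Q, Sensor 3) = (-12.5−12.5)² + (-11.5−10.5)² = 625 + 484 = 1109
d²(Q, Sensor 4) = (-12.5−12.5)² + (-11.5−10)² = 625 + 462.25 = 1087.25
d²(Q, Sensor 5) = (-12.5−1)² + (-11.5−(-11))² = 182.25 + 0.25 = 182.5
Sensor 5 is nearest.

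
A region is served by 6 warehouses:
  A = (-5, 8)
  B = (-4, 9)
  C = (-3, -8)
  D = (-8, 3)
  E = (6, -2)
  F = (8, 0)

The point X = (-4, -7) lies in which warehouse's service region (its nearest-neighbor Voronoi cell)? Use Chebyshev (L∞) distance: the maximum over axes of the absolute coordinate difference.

d(X,A) = max(1, 15) = 15
d(X,B) = max(0, 16) = 16
d(X,C) = max(1, 1) = 1
d(X,D) = max(4, 10) = 10
d(X,E) = max(10, 5) = 10
d(X,F) = max(12, 7) = 12
Minimum is at C.

C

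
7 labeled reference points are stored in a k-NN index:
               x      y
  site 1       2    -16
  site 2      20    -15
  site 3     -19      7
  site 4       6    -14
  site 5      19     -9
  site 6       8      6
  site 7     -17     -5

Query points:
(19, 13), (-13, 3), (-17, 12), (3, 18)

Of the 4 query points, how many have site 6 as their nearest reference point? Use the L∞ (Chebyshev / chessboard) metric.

(19, 13) — d to each: site 1:29, site 2:28, site 3:38, site 4:27, site 5:22, site 6:11, site 7:36 → nearest is site 6
(-13, 3) — d to each: site 1:19, site 2:33, site 3:6, site 4:19, site 5:32, site 6:21, site 7:8 → nearest is site 3
(-17, 12) — d to each: site 1:28, site 2:37, site 3:5, site 4:26, site 5:36, site 6:25, site 7:17 → nearest is site 3
(3, 18) — d to each: site 1:34, site 2:33, site 3:22, site 4:32, site 5:27, site 6:12, site 7:23 → nearest is site 6
2 of the 4 points have site 6 as nearest.

2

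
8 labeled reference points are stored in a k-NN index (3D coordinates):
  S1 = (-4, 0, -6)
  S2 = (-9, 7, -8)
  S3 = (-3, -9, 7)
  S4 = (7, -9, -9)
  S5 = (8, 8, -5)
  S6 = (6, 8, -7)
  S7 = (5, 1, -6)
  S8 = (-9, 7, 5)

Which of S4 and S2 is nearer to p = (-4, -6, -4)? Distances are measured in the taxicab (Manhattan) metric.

S4

d(p,S4) = |-4−7| + |-6−(-9)| + |-4−(-9)| = 11 + 3 + 5 = 19
d(p,S2) = |-4−(-9)| + |-6−7| + |-4−(-8)| = 5 + 13 + 4 = 22
19 < 22, so S4 is closer.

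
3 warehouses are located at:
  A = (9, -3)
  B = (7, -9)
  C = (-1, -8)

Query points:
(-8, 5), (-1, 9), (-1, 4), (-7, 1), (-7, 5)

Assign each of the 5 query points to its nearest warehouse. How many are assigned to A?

1

(-8, 5) — d² to each: A:353, B:421, C:218 → nearest is C
(-1, 9) — d² to each: A:244, B:388, C:289 → nearest is A
(-1, 4) — d² to each: A:149, B:233, C:144 → nearest is C
(-7, 1) — d² to each: A:272, B:296, C:117 → nearest is C
(-7, 5) — d² to each: A:320, B:392, C:205 → nearest is C
1 of the 5 points has A as nearest.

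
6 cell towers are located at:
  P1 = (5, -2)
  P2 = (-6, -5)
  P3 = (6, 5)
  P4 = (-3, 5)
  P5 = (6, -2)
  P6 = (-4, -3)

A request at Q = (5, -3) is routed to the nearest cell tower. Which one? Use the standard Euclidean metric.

P1

Squared Euclidean distances:
|QP1|² = (5−5)² + (-3−(-2))² = 0 + 1 = 1
|QP2|² = (5−(-6))² + (-3−(-5))² = 121 + 4 = 125
|QP3|² = (5−6)² + (-3−5)² = 1 + 64 = 65
|QP4|² = (5−(-3))² + (-3−5)² = 64 + 64 = 128
|QP5|² = (5−6)² + (-3−(-2))² = 1 + 1 = 2
|QP6|² = (5−(-4))² + (-3−(-3))² = 81 + 0 = 81
P1 is nearest.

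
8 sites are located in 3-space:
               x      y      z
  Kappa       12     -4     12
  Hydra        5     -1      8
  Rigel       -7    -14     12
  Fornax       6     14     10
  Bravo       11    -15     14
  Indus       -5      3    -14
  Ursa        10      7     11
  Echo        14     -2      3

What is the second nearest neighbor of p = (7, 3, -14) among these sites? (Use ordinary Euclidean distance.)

Echo

Squared Euclidean distances:
d²(p, Kappa) = (7−12)² + (3−(-4))² + (-14−12)² = 25 + 49 + 676 = 750
d²(p, Hydra) = (7−5)² + (3−(-1))² + (-14−8)² = 4 + 16 + 484 = 504
d²(p, Rigel) = (7−(-7))² + (3−(-14))² + (-14−12)² = 196 + 289 + 676 = 1161
d²(p, Fornax) = (7−6)² + (3−14)² + (-14−10)² = 1 + 121 + 576 = 698
d²(p, Bravo) = (7−11)² + (3−(-15))² + (-14−14)² = 16 + 324 + 784 = 1124
d²(p, Indus) = (7−(-5))² + (3−3)² + (-14−(-14))² = 144 + 0 + 0 = 144
d²(p, Ursa) = (7−10)² + (3−7)² + (-14−11)² = 9 + 16 + 625 = 650
d²(p, Echo) = (7−14)² + (3−(-2))² + (-14−3)² = 49 + 25 + 289 = 363
Sorted ascending: Indus, Echo, Hydra, … — the second-nearest is Echo.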